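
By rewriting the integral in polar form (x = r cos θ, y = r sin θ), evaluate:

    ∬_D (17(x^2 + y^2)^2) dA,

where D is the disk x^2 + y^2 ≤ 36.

The region D is 0 ≤ r ≤ 6, 0 ≤ θ ≤ 2π in polar coordinates, where x = r cos(θ), y = r sin(θ), and dA = r dr dθ.

Under the substitution, the integrand becomes 17r^4, so

    ∬_D (17(x^2 + y^2)^2) dA = ∫_{0}^{2π} ∫_{0}^{6} (17r^4) · r dr dθ.

Inner integral (in r): ∫_{0}^{6} (17r^4) · r dr = 132192.

Outer integral (in θ): ∫_{0}^{2π} (132192) dθ = 264384π.

Therefore ∬_D (17(x^2 + y^2)^2) dA = 264384π.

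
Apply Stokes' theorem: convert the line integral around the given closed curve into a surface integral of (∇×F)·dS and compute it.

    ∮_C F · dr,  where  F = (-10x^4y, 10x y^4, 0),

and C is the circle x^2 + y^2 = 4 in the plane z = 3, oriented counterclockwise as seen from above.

Let S be the flat disk x^2 + y^2 ≤ 4 in the plane z = 3, with upward unit normal n̂ = ẑ. By Stokes' theorem,

    ∮_C F · dr = ∬_S (∇ × F) · n̂ dS = ∬_D (curl F)_z dA,

where D is the disk x^2 + y^2 ≤ 4.

Compute the curl of F = (-10x^4y, 10x y^4, 0):
    (∇ × F)_x = ∂F_z/∂y - ∂F_y/∂z = 0,
    (∇ × F)_y = ∂F_x/∂z - ∂F_z/∂x = 0,
    (∇ × F)_z = ∂F_y/∂x - ∂F_x/∂y = 10x^4 + 10y^4.

On z = 3, (curl F)_z = 10x^4 + 10y^4.

Convert to polar (x = r cos θ, y = r sin θ, dA = r dr dθ); the integrand becomes 10r^4(sin(θ)^4 + cos(θ)^4), so

    ∬_D (curl F)_z dA = ∫_0^{2π} ∫_0^{2} (10r^4(sin(θ)^4 + cos(θ)^4)) · r dr dθ.

Inner (r from 0 to 2): 320sin(θ)^4/3 + 320cos(θ)^4/3.
Outer (θ from 0 to 2π): 160π.

Therefore ∮_C F · dr = 160π.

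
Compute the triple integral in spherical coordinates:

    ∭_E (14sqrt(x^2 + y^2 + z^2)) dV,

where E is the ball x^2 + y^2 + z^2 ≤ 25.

In spherical coordinates, x = ρ sin(φ) cos(θ), y = ρ sin(φ) sin(θ), z = ρ cos(φ), and dV = ρ^2 sin(φ) dρ dφ dθ.

The integrand becomes 14ρ, so

    ∭_E (14sqrt(x^2 + y^2 + z^2)) dV = ∫_{0}^{2π} ∫_{0}^{π} ∫_{0}^{5} (14ρ) · ρ^2 sin(φ) dρ dφ dθ.

Inner (ρ): 4375sin(φ)/2.
Middle (φ): 4375.
Outer (θ): 8750π.

Therefore the triple integral equals 8750π.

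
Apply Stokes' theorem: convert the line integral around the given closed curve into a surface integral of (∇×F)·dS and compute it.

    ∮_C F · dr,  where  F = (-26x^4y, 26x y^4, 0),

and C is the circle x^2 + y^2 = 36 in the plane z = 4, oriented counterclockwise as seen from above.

Let S be the flat disk x^2 + y^2 ≤ 36 in the plane z = 4, with upward unit normal n̂ = ẑ. By Stokes' theorem,

    ∮_C F · dr = ∬_S (∇ × F) · n̂ dS = ∬_D (curl F)_z dA,

where D is the disk x^2 + y^2 ≤ 36.

Compute the curl of F = (-26x^4y, 26x y^4, 0):
    (∇ × F)_x = ∂F_z/∂y - ∂F_y/∂z = 0,
    (∇ × F)_y = ∂F_x/∂z - ∂F_z/∂x = 0,
    (∇ × F)_z = ∂F_y/∂x - ∂F_x/∂y = 26x^4 + 26y^4.

On z = 4, (curl F)_z = 26x^4 + 26y^4.

Convert to polar (x = r cos θ, y = r sin θ, dA = r dr dθ); the integrand becomes 26r^4(sin(θ)^4 + cos(θ)^4), so

    ∬_D (curl F)_z dA = ∫_0^{2π} ∫_0^{6} (26r^4(sin(θ)^4 + cos(θ)^4)) · r dr dθ.

Inner (r from 0 to 6): 202176sin(θ)^4 + 202176cos(θ)^4.
Outer (θ from 0 to 2π): 303264π.

Therefore ∮_C F · dr = 303264π.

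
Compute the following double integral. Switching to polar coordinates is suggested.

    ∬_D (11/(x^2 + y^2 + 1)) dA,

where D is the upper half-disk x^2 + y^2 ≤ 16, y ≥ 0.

The region D is 0 ≤ r ≤ 4, 0 ≤ θ ≤ π in polar coordinates, where x = r cos(θ), y = r sin(θ), and dA = r dr dθ.

Under the substitution, the integrand becomes 11/(r^2 + 1), so

    ∬_D (11/(x^2 + y^2 + 1)) dA = ∫_{0}^{π} ∫_{0}^{4} (11/(r^2 + 1)) · r dr dθ.

Inner integral (in r): ∫_{0}^{4} (11/(r^2 + 1)) · r dr = 11log(17)/2.

Outer integral (in θ): ∫_{0}^{π} (11log(17)/2) dθ = 11π log(17)/2.

Therefore ∬_D (11/(x^2 + y^2 + 1)) dA = 11π log(17)/2.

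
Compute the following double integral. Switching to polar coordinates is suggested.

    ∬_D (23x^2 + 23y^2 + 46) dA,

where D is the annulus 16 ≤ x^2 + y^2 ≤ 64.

The region D is 4 ≤ r ≤ 8, 0 ≤ θ ≤ 2π in polar coordinates, where x = r cos(θ), y = r sin(θ), and dA = r dr dθ.

Under the substitution, the integrand becomes 23r^2 + 46, so

    ∬_D (23x^2 + 23y^2 + 46) dA = ∫_{0}^{2π} ∫_{4}^{8} (23r^2 + 46) · r dr dθ.

Inner integral (in r): ∫_{4}^{8} (23r^2 + 46) · r dr = 23184.

Outer integral (in θ): ∫_{0}^{2π} (23184) dθ = 46368π.

Therefore ∬_D (23x^2 + 23y^2 + 46) dA = 46368π.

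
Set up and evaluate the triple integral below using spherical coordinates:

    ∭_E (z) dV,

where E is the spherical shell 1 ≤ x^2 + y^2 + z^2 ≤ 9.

In spherical coordinates, x = ρ sin(φ) cos(θ), y = ρ sin(φ) sin(θ), z = ρ cos(φ), and dV = ρ^2 sin(φ) dρ dφ dθ.

The integrand becomes ρ cos(φ), so

    ∭_E (z) dV = ∫_{0}^{2π} ∫_{0}^{π} ∫_{1}^{3} (ρ cos(φ)) · ρ^2 sin(φ) dρ dφ dθ.

Inner (ρ): 10sin(2φ).
Middle (φ): 0.
Outer (θ): 0.

Therefore the triple integral equals 0.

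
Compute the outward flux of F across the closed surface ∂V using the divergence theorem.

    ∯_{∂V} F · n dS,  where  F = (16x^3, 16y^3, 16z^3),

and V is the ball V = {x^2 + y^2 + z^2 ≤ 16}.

By the divergence theorem,

    ∯_{∂V} F · n dS = ∭_V (∇ · F) dV.

Compute the divergence:
    ∇ · F = ∂F_x/∂x + ∂F_y/∂y + ∂F_z/∂z = 48x^2 + 48y^2 + 48z^2.

In spherical coordinates, x = ρ sin(φ) cos(θ), y = ρ sin(φ) sin(θ), z = ρ cos(φ), dV = ρ^2 sin(φ) dρ dφ dθ, with 0 ≤ ρ ≤ 4, 0 ≤ φ ≤ π, 0 ≤ θ ≤ 2π.

The integrand, after substitution and multiplying by the volume element, becomes (48ρ^2) · ρ^2 sin(φ), so

    ∭_V (∇·F) dV = ∫_0^{2π} ∫_0^{π} ∫_0^{4} (48ρ^2) · ρ^2 sin(φ) dρ dφ dθ.

Inner (ρ from 0 to 4): 49152sin(φ)/5.
Middle (φ from 0 to π): 98304/5.
Outer (θ from 0 to 2π): 196608π/5.

Therefore ∯_{∂V} F · n dS = 196608π/5.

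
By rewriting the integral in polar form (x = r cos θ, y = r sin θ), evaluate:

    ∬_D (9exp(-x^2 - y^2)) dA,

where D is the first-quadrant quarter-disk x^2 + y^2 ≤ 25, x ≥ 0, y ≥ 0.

The region D is 0 ≤ r ≤ 5, 0 ≤ θ ≤ π/2 in polar coordinates, where x = r cos(θ), y = r sin(θ), and dA = r dr dθ.

Under the substitution, the integrand becomes 9exp(-r^2), so

    ∬_D (9exp(-x^2 - y^2)) dA = ∫_{0}^{π/2} ∫_{0}^{5} (9exp(-r^2)) · r dr dθ.

Inner integral (in r): ∫_{0}^{5} (9exp(-r^2)) · r dr = 9/2 - 9exp(-25)/2.

Outer integral (in θ): ∫_{0}^{π/2} (9/2 - 9exp(-25)/2) dθ = -9π (1 - exp(25))exp(-25)/4.

Therefore ∬_D (9exp(-x^2 - y^2)) dA = -9π (1 - exp(25))exp(-25)/4.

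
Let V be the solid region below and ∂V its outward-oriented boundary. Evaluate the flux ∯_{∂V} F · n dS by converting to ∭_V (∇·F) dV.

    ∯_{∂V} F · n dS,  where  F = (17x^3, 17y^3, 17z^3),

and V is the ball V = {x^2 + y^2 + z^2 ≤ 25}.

By the divergence theorem,

    ∯_{∂V} F · n dS = ∭_V (∇ · F) dV.

Compute the divergence:
    ∇ · F = ∂F_x/∂x + ∂F_y/∂y + ∂F_z/∂z = 51x^2 + 51y^2 + 51z^2.

In spherical coordinates, x = ρ sin(φ) cos(θ), y = ρ sin(φ) sin(θ), z = ρ cos(φ), dV = ρ^2 sin(φ) dρ dφ dθ, with 0 ≤ ρ ≤ 5, 0 ≤ φ ≤ π, 0 ≤ θ ≤ 2π.

The integrand, after substitution and multiplying by the volume element, becomes (51ρ^2) · ρ^2 sin(φ), so

    ∭_V (∇·F) dV = ∫_0^{2π} ∫_0^{π} ∫_0^{5} (51ρ^2) · ρ^2 sin(φ) dρ dφ dθ.

Inner (ρ from 0 to 5): 31875sin(φ).
Middle (φ from 0 to π): 63750.
Outer (θ from 0 to 2π): 127500π.

Therefore ∯_{∂V} F · n dS = 127500π.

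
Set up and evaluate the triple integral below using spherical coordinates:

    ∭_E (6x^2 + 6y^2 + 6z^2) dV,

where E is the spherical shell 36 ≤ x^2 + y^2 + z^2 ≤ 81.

In spherical coordinates, x = ρ sin(φ) cos(θ), y = ρ sin(φ) sin(θ), z = ρ cos(φ), and dV = ρ^2 sin(φ) dρ dφ dθ.

The integrand becomes 6ρ^2, so

    ∭_E (6x^2 + 6y^2 + 6z^2) dV = ∫_{0}^{2π} ∫_{0}^{π} ∫_{6}^{9} (6ρ^2) · ρ^2 sin(φ) dρ dφ dθ.

Inner (ρ): 307638sin(φ)/5.
Middle (φ): 615276/5.
Outer (θ): 1230552π/5.

Therefore the triple integral equals 1230552π/5.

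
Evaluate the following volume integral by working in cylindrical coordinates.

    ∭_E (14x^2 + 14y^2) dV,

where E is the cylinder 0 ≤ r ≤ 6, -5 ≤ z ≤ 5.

In cylindrical coordinates, x = r cos(θ), y = r sin(θ), z = z, and dV = r dr dθ dz.

The integrand becomes 14r^2, so

    ∭_E (14x^2 + 14y^2) dV = ∫_{0}^{2π} ∫_{0}^{6} ∫_{-5}^{5} (14r^2) · r dz dr dθ.

Inner (z): 140r^3.
Middle (r from 0 to 6): 45360.
Outer (θ): 90720π.

Therefore the triple integral equals 90720π.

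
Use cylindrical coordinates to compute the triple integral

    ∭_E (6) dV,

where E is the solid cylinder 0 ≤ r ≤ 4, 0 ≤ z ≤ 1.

In cylindrical coordinates, x = r cos(θ), y = r sin(θ), z = z, and dV = r dr dθ dz.

The integrand becomes 6, so

    ∭_E (6) dV = ∫_{0}^{2π} ∫_{0}^{4} ∫_{0}^{1} (6) · r dz dr dθ.

Inner (z): 6r.
Middle (r from 0 to 4): 48.
Outer (θ): 96π.

Therefore the triple integral equals 96π.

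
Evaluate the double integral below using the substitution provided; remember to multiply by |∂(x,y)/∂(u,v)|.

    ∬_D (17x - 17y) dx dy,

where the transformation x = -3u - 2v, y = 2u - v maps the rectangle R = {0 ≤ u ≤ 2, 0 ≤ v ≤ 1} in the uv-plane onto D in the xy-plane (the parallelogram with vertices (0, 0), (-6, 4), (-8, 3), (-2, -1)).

Compute the Jacobian determinant of (x, y) with respect to (u, v):

    ∂(x,y)/∂(u,v) = | -3  -2 | = (-3)(-1) - (-2)(2) = 7.
                   | 2  -1 |

Its absolute value is |J| = 7 (the area scaling factor).

Substituting x = -3u - 2v, y = 2u - v into the integrand,

    17x - 17y → -85u - 17v,

so the integral becomes

    ∬_R (-85u - 17v) · |J| du dv = ∫_0^2 ∫_0^1 (-595u - 119v) dv du.

Inner (v): -595u - 119/2.
Outer (u): -1309.

Therefore ∬_D (17x - 17y) dx dy = -1309.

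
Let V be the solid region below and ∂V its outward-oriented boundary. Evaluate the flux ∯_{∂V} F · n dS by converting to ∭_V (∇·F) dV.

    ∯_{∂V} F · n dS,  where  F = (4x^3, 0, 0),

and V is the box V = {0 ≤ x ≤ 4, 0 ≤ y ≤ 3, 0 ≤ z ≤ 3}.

By the divergence theorem,

    ∯_{∂V} F · n dS = ∭_V (∇ · F) dV.

Compute the divergence:
    ∇ · F = ∂F_x/∂x + ∂F_y/∂y + ∂F_z/∂z = 12x^2 + 0 + 0 = 12x^2.

V is a rectangular box, so dV = dx dy dz with 0 ≤ x ≤ 4, 0 ≤ y ≤ 3, 0 ≤ z ≤ 3.

Integrate (12x^2) over V as an iterated integral:

    ∭_V (∇·F) dV = ∫_0^{4} ∫_0^{3} ∫_0^{3} (12x^2) dz dy dx.

Inner (z from 0 to 3): 36x^2.
Middle (y from 0 to 3): 108x^2.
Outer (x from 0 to 4): 2304.

Therefore ∯_{∂V} F · n dS = 2304.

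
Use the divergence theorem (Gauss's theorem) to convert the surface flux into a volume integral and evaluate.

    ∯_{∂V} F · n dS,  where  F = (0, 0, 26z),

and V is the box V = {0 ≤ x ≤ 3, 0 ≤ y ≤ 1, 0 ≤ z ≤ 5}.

By the divergence theorem,

    ∯_{∂V} F · n dS = ∭_V (∇ · F) dV.

Compute the divergence:
    ∇ · F = ∂F_x/∂x + ∂F_y/∂y + ∂F_z/∂z = 0 + 0 + 26 = 26.

V is a rectangular box, so dV = dx dy dz with 0 ≤ x ≤ 3, 0 ≤ y ≤ 1, 0 ≤ z ≤ 5.

Integrate (26) over V as an iterated integral:

    ∭_V (∇·F) dV = ∫_0^{3} ∫_0^{1} ∫_0^{5} (26) dz dy dx.

Inner (z from 0 to 5): 130.
Middle (y from 0 to 1): 130.
Outer (x from 0 to 3): 390.

Therefore ∯_{∂V} F · n dS = 390.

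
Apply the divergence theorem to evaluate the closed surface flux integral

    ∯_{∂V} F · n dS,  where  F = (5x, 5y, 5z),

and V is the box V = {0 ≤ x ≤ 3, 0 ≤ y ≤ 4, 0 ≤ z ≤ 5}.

By the divergence theorem,

    ∯_{∂V} F · n dS = ∭_V (∇ · F) dV.

Compute the divergence:
    ∇ · F = ∂F_x/∂x + ∂F_y/∂y + ∂F_z/∂z = 5 + 5 + 5 = 15.

V is a rectangular box, so dV = dx dy dz with 0 ≤ x ≤ 3, 0 ≤ y ≤ 4, 0 ≤ z ≤ 5.

Integrate (15) over V as an iterated integral:

    ∭_V (∇·F) dV = ∫_0^{3} ∫_0^{4} ∫_0^{5} (15) dz dy dx.

Inner (z from 0 to 5): 75.
Middle (y from 0 to 4): 300.
Outer (x from 0 to 3): 900.

Therefore ∯_{∂V} F · n dS = 900.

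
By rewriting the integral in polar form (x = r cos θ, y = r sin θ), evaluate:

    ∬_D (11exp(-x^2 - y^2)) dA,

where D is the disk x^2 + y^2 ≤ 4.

The region D is 0 ≤ r ≤ 2, 0 ≤ θ ≤ 2π in polar coordinates, where x = r cos(θ), y = r sin(θ), and dA = r dr dθ.

Under the substitution, the integrand becomes 11exp(-r^2), so

    ∬_D (11exp(-x^2 - y^2)) dA = ∫_{0}^{2π} ∫_{0}^{2} (11exp(-r^2)) · r dr dθ.

Inner integral (in r): ∫_{0}^{2} (11exp(-r^2)) · r dr = 11/2 - 11exp(-4)/2.

Outer integral (in θ): ∫_{0}^{2π} (11/2 - 11exp(-4)/2) dθ = -11π exp(-4) + 11π.

Therefore ∬_D (11exp(-x^2 - y^2)) dA = -11π exp(-4) + 11π.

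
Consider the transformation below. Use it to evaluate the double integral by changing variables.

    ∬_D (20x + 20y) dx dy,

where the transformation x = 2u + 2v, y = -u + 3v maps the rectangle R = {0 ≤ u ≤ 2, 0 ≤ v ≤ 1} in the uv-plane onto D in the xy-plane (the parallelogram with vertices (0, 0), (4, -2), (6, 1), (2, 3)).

Compute the Jacobian determinant of (x, y) with respect to (u, v):

    ∂(x,y)/∂(u,v) = | 2  2 | = (2)(3) - (2)(-1) = 8.
                   | -1  3 |

Its absolute value is |J| = 8 (the area scaling factor).

Substituting x = 2u + 2v, y = -u + 3v into the integrand,

    20x + 20y → 20u + 100v,

so the integral becomes

    ∬_R (20u + 100v) · |J| du dv = ∫_0^2 ∫_0^1 (160u + 800v) dv du.

Inner (v): 160u + 400.
Outer (u): 1120.

Therefore ∬_D (20x + 20y) dx dy = 1120.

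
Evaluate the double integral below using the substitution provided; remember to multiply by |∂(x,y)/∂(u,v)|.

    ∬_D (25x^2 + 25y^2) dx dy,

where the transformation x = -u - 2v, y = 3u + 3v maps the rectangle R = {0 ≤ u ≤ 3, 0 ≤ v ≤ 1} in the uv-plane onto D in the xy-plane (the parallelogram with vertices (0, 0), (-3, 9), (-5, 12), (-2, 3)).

Compute the Jacobian determinant of (x, y) with respect to (u, v):

    ∂(x,y)/∂(u,v) = | -1  -2 | = (-1)(3) - (-2)(3) = 3.
                   | 3  3 |

Its absolute value is |J| = 3 (the area scaling factor).

Substituting x = -u - 2v, y = 3u + 3v into the integrand,

    25x^2 + 25y^2 → 250u^2 + 550u v + 325v^2,

so the integral becomes

    ∬_R (250u^2 + 550u v + 325v^2) · |J| du dv = ∫_0^3 ∫_0^1 (750u^2 + 1650u v + 975v^2) dv du.

Inner (v): 750u^2 + 825u + 325.
Outer (u): 22875/2.

Therefore ∬_D (25x^2 + 25y^2) dx dy = 22875/2.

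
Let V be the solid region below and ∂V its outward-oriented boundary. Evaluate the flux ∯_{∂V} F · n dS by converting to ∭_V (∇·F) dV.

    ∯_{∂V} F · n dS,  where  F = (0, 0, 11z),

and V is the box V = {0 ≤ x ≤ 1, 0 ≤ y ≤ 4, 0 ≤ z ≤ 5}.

By the divergence theorem,

    ∯_{∂V} F · n dS = ∭_V (∇ · F) dV.

Compute the divergence:
    ∇ · F = ∂F_x/∂x + ∂F_y/∂y + ∂F_z/∂z = 0 + 0 + 11 = 11.

V is a rectangular box, so dV = dx dy dz with 0 ≤ x ≤ 1, 0 ≤ y ≤ 4, 0 ≤ z ≤ 5.

Integrate (11) over V as an iterated integral:

    ∭_V (∇·F) dV = ∫_0^{1} ∫_0^{4} ∫_0^{5} (11) dz dy dx.

Inner (z from 0 to 5): 55.
Middle (y from 0 to 4): 220.
Outer (x from 0 to 1): 220.

Therefore ∯_{∂V} F · n dS = 220.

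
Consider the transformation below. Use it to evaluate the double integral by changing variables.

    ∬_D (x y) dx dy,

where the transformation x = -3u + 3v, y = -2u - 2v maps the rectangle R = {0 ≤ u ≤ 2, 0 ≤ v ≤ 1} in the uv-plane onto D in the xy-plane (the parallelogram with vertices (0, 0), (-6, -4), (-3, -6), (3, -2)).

Compute the Jacobian determinant of (x, y) with respect to (u, v):

    ∂(x,y)/∂(u,v) = | -3  3 | = (-3)(-2) - (3)(-2) = 12.
                   | -2  -2 |

Its absolute value is |J| = 12 (the area scaling factor).

Substituting x = -3u + 3v, y = -2u - 2v into the integrand,

    x y → 6u^2 - 6v^2,

so the integral becomes

    ∬_R (6u^2 - 6v^2) · |J| du dv = ∫_0^2 ∫_0^1 (72u^2 - 72v^2) dv du.

Inner (v): 72u^2 - 24.
Outer (u): 144.

Therefore ∬_D (x y) dx dy = 144.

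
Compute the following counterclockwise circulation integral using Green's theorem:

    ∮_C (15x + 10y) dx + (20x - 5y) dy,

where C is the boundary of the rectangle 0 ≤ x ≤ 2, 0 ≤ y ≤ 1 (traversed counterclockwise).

Green's theorem converts the closed line integral into a double integral over the enclosed region D:

    ∮_C P dx + Q dy = ∬_D (∂Q/∂x - ∂P/∂y) dA.

Here P = 15x + 10y, Q = 20x - 5y, so

    ∂Q/∂x = 20,    ∂P/∂y = 10,
    ∂Q/∂x - ∂P/∂y = 10.

D is the region 0 ≤ x ≤ 2, 0 ≤ y ≤ 1. Evaluating the double integral:

    ∬_D (10) dA = ∫_0^{2} ∫_0^{1} (10) dy dx.

Inner (y from 0 to 1): 10.
Outer (x from 0 to 2): 20.

Therefore ∮_C P dx + Q dy = 20.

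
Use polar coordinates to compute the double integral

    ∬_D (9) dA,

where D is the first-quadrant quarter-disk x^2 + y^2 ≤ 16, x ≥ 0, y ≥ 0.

The region D is 0 ≤ r ≤ 4, 0 ≤ θ ≤ π/2 in polar coordinates, where x = r cos(θ), y = r sin(θ), and dA = r dr dθ.

Under the substitution, the integrand becomes 9, so

    ∬_D (9) dA = ∫_{0}^{π/2} ∫_{0}^{4} (9) · r dr dθ.

Inner integral (in r): ∫_{0}^{4} (9) · r dr = 72.

Outer integral (in θ): ∫_{0}^{π/2} (72) dθ = 36π.

Therefore ∬_D (9) dA = 36π.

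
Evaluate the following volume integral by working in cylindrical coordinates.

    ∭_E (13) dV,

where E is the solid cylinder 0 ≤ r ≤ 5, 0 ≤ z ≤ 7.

In cylindrical coordinates, x = r cos(θ), y = r sin(θ), z = z, and dV = r dr dθ dz.

The integrand becomes 13, so

    ∭_E (13) dV = ∫_{0}^{2π} ∫_{0}^{5} ∫_{0}^{7} (13) · r dz dr dθ.

Inner (z): 91r.
Middle (r from 0 to 5): 2275/2.
Outer (θ): 2275π.

Therefore the triple integral equals 2275π.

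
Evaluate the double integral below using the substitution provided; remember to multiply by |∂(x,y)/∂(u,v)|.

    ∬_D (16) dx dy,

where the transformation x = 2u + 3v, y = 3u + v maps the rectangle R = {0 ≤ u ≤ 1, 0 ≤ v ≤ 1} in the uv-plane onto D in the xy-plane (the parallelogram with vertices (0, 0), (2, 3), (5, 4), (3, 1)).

Compute the Jacobian determinant of (x, y) with respect to (u, v):

    ∂(x,y)/∂(u,v) = | 2  3 | = (2)(1) - (3)(3) = -7.
                   | 3  1 |

Its absolute value is |J| = 7 (the area scaling factor).

Substituting x = 2u + 3v, y = 3u + v into the integrand,

    16 → 16,

so the integral becomes

    ∬_R (16) · |J| du dv = ∫_0^1 ∫_0^1 (112) dv du.

Inner (v): 112.
Outer (u): 112.

Therefore ∬_D (16) dx dy = 112.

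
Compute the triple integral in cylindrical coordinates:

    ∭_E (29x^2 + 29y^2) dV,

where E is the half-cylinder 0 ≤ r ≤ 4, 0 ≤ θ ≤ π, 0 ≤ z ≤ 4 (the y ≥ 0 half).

In cylindrical coordinates, x = r cos(θ), y = r sin(θ), z = z, and dV = r dr dθ dz.

The integrand becomes 29r^2, so

    ∭_E (29x^2 + 29y^2) dV = ∫_{0}^{π} ∫_{0}^{4} ∫_{0}^{4} (29r^2) · r dz dr dθ.

Inner (z): 116r^3.
Middle (r from 0 to 4): 7424.
Outer (θ): 7424π.

Therefore the triple integral equals 7424π.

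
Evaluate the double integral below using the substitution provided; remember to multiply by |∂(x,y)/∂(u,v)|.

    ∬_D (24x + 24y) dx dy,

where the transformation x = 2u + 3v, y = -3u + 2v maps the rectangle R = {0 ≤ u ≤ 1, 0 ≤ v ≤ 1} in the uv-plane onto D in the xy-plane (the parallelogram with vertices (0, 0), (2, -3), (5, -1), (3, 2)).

Compute the Jacobian determinant of (x, y) with respect to (u, v):

    ∂(x,y)/∂(u,v) = | 2  3 | = (2)(2) - (3)(-3) = 13.
                   | -3  2 |

Its absolute value is |J| = 13 (the area scaling factor).

Substituting x = 2u + 3v, y = -3u + 2v into the integrand,

    24x + 24y → -24u + 120v,

so the integral becomes

    ∬_R (-24u + 120v) · |J| du dv = ∫_0^1 ∫_0^1 (-312u + 1560v) dv du.

Inner (v): 780 - 312u.
Outer (u): 624.

Therefore ∬_D (24x + 24y) dx dy = 624.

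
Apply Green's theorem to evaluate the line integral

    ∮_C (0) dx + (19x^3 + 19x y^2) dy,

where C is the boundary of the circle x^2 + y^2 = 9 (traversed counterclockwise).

Green's theorem converts the closed line integral into a double integral over the enclosed region D:

    ∮_C P dx + Q dy = ∬_D (∂Q/∂x - ∂P/∂y) dA.

Here P = 0, Q = 19x^3 + 19x y^2, so

    ∂Q/∂x = 57x^2 + 19y^2,    ∂P/∂y = 0,
    ∂Q/∂x - ∂P/∂y = 57x^2 + 19y^2.

D is the region x^2 + y^2 ≤ 9. Evaluating the double integral:

In polar coordinates (x = r cos θ, y = r sin θ, dA = r dr dθ) the integrand becomes 19r^2(cos(2θ) + 2), so

    ∬_D (57x^2 + 19y^2) dA = ∫_0^{2π} ∫_0^{3} (19r^2(cos(2θ) + 2)) · r dr dθ.

Inner (r from 0 to 3): 1539cos(2θ)/4 + 1539/2.
Outer (θ from 0 to 2π): 1539π.

Therefore ∮_C P dx + Q dy = 1539π.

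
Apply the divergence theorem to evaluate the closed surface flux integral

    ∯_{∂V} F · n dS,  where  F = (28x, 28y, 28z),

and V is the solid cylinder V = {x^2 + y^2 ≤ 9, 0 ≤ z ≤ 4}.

By the divergence theorem,

    ∯_{∂V} F · n dS = ∭_V (∇ · F) dV.

Compute the divergence:
    ∇ · F = ∂F_x/∂x + ∂F_y/∂y + ∂F_z/∂z = 28 + 28 + 28 = 84.

In cylindrical coordinates, x = r cos(θ), y = r sin(θ), z = z, dV = r dr dθ dz, with 0 ≤ r ≤ 3, 0 ≤ θ ≤ 2π, 0 ≤ z ≤ 4.

The integrand, after substitution and multiplying by the volume element, becomes (84) · r, so

    ∭_V (∇·F) dV = ∫_0^{2π} ∫_0^{3} ∫_0^{4} (84) · r dz dr dθ.

Inner (z from 0 to 4): 336r.
Middle (r from 0 to 3): 1512.
Outer (θ from 0 to 2π): 3024π.

Therefore ∯_{∂V} F · n dS = 3024π.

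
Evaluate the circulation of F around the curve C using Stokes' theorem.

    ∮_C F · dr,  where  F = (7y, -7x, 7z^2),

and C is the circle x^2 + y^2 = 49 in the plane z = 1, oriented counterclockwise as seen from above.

Let S be the flat disk x^2 + y^2 ≤ 49 in the plane z = 1, with upward unit normal n̂ = ẑ. By Stokes' theorem,

    ∮_C F · dr = ∬_S (∇ × F) · n̂ dS = ∬_D (curl F)_z dA,

where D is the disk x^2 + y^2 ≤ 49.

Compute the curl of F = (7y, -7x, 7z^2):
    (∇ × F)_x = ∂F_z/∂y - ∂F_y/∂z = 0,
    (∇ × F)_y = ∂F_x/∂z - ∂F_z/∂x = 0,
    (∇ × F)_z = ∂F_y/∂x - ∂F_x/∂y = -14.

On z = 1, (curl F)_z = -14.

Convert to polar (x = r cos θ, y = r sin θ, dA = r dr dθ); the integrand becomes -14, so

    ∬_D (curl F)_z dA = ∫_0^{2π} ∫_0^{7} (-14) · r dr dθ.

Inner (r from 0 to 7): -343.
Outer (θ from 0 to 2π): -686π.

Therefore ∮_C F · dr = -686π.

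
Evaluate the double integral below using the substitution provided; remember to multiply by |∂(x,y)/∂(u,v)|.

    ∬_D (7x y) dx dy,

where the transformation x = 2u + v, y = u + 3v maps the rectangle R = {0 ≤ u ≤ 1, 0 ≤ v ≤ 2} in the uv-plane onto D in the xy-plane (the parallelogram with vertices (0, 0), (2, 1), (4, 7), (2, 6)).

Compute the Jacobian determinant of (x, y) with respect to (u, v):

    ∂(x,y)/∂(u,v) = | 2  1 | = (2)(3) - (1)(1) = 5.
                   | 1  3 |

Its absolute value is |J| = 5 (the area scaling factor).

Substituting x = 2u + v, y = u + 3v into the integrand,

    7x y → 14u^2 + 49u v + 21v^2,

so the integral becomes

    ∬_R (14u^2 + 49u v + 21v^2) · |J| du dv = ∫_0^1 ∫_0^2 (70u^2 + 245u v + 105v^2) dv du.

Inner (v): 140u^2 + 490u + 280.
Outer (u): 1715/3.

Therefore ∬_D (7x y) dx dy = 1715/3.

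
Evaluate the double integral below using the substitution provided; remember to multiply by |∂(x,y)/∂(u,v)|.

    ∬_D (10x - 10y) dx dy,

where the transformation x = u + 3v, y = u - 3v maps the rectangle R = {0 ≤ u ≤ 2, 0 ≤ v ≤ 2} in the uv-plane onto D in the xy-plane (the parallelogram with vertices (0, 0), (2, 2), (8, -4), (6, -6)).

Compute the Jacobian determinant of (x, y) with respect to (u, v):

    ∂(x,y)/∂(u,v) = | 1  3 | = (1)(-3) - (3)(1) = -6.
                   | 1  -3 |

Its absolute value is |J| = 6 (the area scaling factor).

Substituting x = u + 3v, y = u - 3v into the integrand,

    10x - 10y → 60v,

so the integral becomes

    ∬_R (60v) · |J| du dv = ∫_0^2 ∫_0^2 (360v) dv du.

Inner (v): 720.
Outer (u): 1440.

Therefore ∬_D (10x - 10y) dx dy = 1440.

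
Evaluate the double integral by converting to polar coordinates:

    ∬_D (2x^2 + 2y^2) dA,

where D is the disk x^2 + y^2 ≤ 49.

The region D is 0 ≤ r ≤ 7, 0 ≤ θ ≤ 2π in polar coordinates, where x = r cos(θ), y = r sin(θ), and dA = r dr dθ.

Under the substitution, the integrand becomes 2r^2, so

    ∬_D (2x^2 + 2y^2) dA = ∫_{0}^{2π} ∫_{0}^{7} (2r^2) · r dr dθ.

Inner integral (in r): ∫_{0}^{7} (2r^2) · r dr = 2401/2.

Outer integral (in θ): ∫_{0}^{2π} (2401/2) dθ = 2401π.

Therefore ∬_D (2x^2 + 2y^2) dA = 2401π.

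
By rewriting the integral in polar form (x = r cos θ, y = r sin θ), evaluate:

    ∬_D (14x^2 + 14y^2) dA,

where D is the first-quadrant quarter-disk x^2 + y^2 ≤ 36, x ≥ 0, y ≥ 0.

The region D is 0 ≤ r ≤ 6, 0 ≤ θ ≤ π/2 in polar coordinates, where x = r cos(θ), y = r sin(θ), and dA = r dr dθ.

Under the substitution, the integrand becomes 14r^2, so

    ∬_D (14x^2 + 14y^2) dA = ∫_{0}^{π/2} ∫_{0}^{6} (14r^2) · r dr dθ.

Inner integral (in r): ∫_{0}^{6} (14r^2) · r dr = 4536.

Outer integral (in θ): ∫_{0}^{π/2} (4536) dθ = 2268π.

Therefore ∬_D (14x^2 + 14y^2) dA = 2268π.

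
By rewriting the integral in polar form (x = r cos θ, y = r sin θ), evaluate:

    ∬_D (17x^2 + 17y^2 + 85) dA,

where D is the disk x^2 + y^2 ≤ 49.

The region D is 0 ≤ r ≤ 7, 0 ≤ θ ≤ 2π in polar coordinates, where x = r cos(θ), y = r sin(θ), and dA = r dr dθ.

Under the substitution, the integrand becomes 17r^2 + 85, so

    ∬_D (17x^2 + 17y^2 + 85) dA = ∫_{0}^{2π} ∫_{0}^{7} (17r^2 + 85) · r dr dθ.

Inner integral (in r): ∫_{0}^{7} (17r^2 + 85) · r dr = 49147/4.

Outer integral (in θ): ∫_{0}^{2π} (49147/4) dθ = 49147π/2.

Therefore ∬_D (17x^2 + 17y^2 + 85) dA = 49147π/2.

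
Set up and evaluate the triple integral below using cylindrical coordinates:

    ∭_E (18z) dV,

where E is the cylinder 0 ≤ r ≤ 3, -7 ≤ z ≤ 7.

In cylindrical coordinates, x = r cos(θ), y = r sin(θ), z = z, and dV = r dr dθ dz.

The integrand becomes 18z, so

    ∭_E (18z) dV = ∫_{0}^{2π} ∫_{0}^{3} ∫_{-7}^{7} (18z) · r dz dr dθ.

Inner (z): 0.
Middle (r from 0 to 3): 0.
Outer (θ): 0.

Therefore the triple integral equals 0.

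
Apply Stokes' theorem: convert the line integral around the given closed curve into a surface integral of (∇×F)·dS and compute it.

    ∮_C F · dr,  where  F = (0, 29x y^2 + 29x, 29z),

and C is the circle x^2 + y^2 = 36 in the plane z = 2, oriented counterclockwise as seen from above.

Let S be the flat disk x^2 + y^2 ≤ 36 in the plane z = 2, with upward unit normal n̂ = ẑ. By Stokes' theorem,

    ∮_C F · dr = ∬_S (∇ × F) · n̂ dS = ∬_D (curl F)_z dA,

where D is the disk x^2 + y^2 ≤ 36.

Compute the curl of F = (0, 29x y^2 + 29x, 29z):
    (∇ × F)_x = ∂F_z/∂y - ∂F_y/∂z = 0,
    (∇ × F)_y = ∂F_x/∂z - ∂F_z/∂x = 0,
    (∇ × F)_z = ∂F_y/∂x - ∂F_x/∂y = 29y^2 + 29.

On z = 2, (curl F)_z = 29y^2 + 29.

Convert to polar (x = r cos θ, y = r sin θ, dA = r dr dθ); the integrand becomes 29r^2sin(θ)^2 + 29, so

    ∬_D (curl F)_z dA = ∫_0^{2π} ∫_0^{6} (29r^2sin(θ)^2 + 29) · r dr dθ.

Inner (r from 0 to 6): 9396sin(θ)^2 + 522.
Outer (θ from 0 to 2π): 10440π.

Therefore ∮_C F · dr = 10440π.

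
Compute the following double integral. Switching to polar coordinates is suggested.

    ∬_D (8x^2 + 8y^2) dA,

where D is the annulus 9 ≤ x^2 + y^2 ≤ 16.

The region D is 3 ≤ r ≤ 4, 0 ≤ θ ≤ 2π in polar coordinates, where x = r cos(θ), y = r sin(θ), and dA = r dr dθ.

Under the substitution, the integrand becomes 8r^2, so

    ∬_D (8x^2 + 8y^2) dA = ∫_{0}^{2π} ∫_{3}^{4} (8r^2) · r dr dθ.

Inner integral (in r): ∫_{3}^{4} (8r^2) · r dr = 350.

Outer integral (in θ): ∫_{0}^{2π} (350) dθ = 700π.

Therefore ∬_D (8x^2 + 8y^2) dA = 700π.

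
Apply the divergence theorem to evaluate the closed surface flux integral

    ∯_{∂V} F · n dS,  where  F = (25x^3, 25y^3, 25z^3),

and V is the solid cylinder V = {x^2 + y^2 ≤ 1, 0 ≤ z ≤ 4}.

By the divergence theorem,

    ∯_{∂V} F · n dS = ∭_V (∇ · F) dV.

Compute the divergence:
    ∇ · F = ∂F_x/∂x + ∂F_y/∂y + ∂F_z/∂z = 75x^2 + 75y^2 + 75z^2.

In cylindrical coordinates, x = r cos(θ), y = r sin(θ), z = z, dV = r dr dθ dz, with 0 ≤ r ≤ 1, 0 ≤ θ ≤ 2π, 0 ≤ z ≤ 4.

The integrand, after substitution and multiplying by the volume element, becomes (75r^2 + 75z^2) · r, so

    ∭_V (∇·F) dV = ∫_0^{2π} ∫_0^{1} ∫_0^{4} (75r^2 + 75z^2) · r dz dr dθ.

Inner (z from 0 to 4): 300r^3 + 1600r.
Middle (r from 0 to 1): 875.
Outer (θ from 0 to 2π): 1750π.

Therefore ∯_{∂V} F · n dS = 1750π.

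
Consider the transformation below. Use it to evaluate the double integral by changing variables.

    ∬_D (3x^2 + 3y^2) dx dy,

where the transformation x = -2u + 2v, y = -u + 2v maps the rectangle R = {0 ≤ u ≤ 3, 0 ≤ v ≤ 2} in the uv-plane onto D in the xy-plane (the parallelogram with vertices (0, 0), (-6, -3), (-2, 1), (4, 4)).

Compute the Jacobian determinant of (x, y) with respect to (u, v):

    ∂(x,y)/∂(u,v) = | -2  2 | = (-2)(2) - (2)(-1) = -2.
                   | -1  2 |

Its absolute value is |J| = 2 (the area scaling factor).

Substituting x = -2u + 2v, y = -u + 2v into the integrand,

    3x^2 + 3y^2 → 15u^2 - 36u v + 24v^2,

so the integral becomes

    ∬_R (15u^2 - 36u v + 24v^2) · |J| du dv = ∫_0^3 ∫_0^2 (30u^2 - 72u v + 48v^2) dv du.

Inner (v): 60u^2 - 144u + 128.
Outer (u): 276.

Therefore ∬_D (3x^2 + 3y^2) dx dy = 276.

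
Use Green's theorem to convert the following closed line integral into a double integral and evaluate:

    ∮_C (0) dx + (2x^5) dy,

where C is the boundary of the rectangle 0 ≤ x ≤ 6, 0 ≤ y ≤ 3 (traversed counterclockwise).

Green's theorem converts the closed line integral into a double integral over the enclosed region D:

    ∮_C P dx + Q dy = ∬_D (∂Q/∂x - ∂P/∂y) dA.

Here P = 0, Q = 2x^5, so

    ∂Q/∂x = 10x^4,    ∂P/∂y = 0,
    ∂Q/∂x - ∂P/∂y = 10x^4.

D is the region 0 ≤ x ≤ 6, 0 ≤ y ≤ 3. Evaluating the double integral:

    ∬_D (10x^4) dA = ∫_0^{6} ∫_0^{3} (10x^4) dy dx.

Inner (y from 0 to 3): 30x^4.
Outer (x from 0 to 6): 46656.

Therefore ∮_C P dx + Q dy = 46656.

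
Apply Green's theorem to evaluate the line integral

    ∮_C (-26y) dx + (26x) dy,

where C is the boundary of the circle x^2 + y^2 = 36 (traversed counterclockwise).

Green's theorem converts the closed line integral into a double integral over the enclosed region D:

    ∮_C P dx + Q dy = ∬_D (∂Q/∂x - ∂P/∂y) dA.

Here P = -26y, Q = 26x, so

    ∂Q/∂x = 26,    ∂P/∂y = -26,
    ∂Q/∂x - ∂P/∂y = 52.

D is the region x^2 + y^2 ≤ 36. Evaluating the double integral:

In polar coordinates (x = r cos θ, y = r sin θ, dA = r dr dθ) the integrand becomes 52, so

    ∬_D (52) dA = ∫_0^{2π} ∫_0^{6} (52) · r dr dθ.

Inner (r from 0 to 6): 936.
Outer (θ from 0 to 2π): 1872π.

Therefore ∮_C P dx + Q dy = 1872π.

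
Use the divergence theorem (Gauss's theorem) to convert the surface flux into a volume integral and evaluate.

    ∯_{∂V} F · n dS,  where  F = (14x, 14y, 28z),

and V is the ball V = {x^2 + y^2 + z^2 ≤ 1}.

By the divergence theorem,

    ∯_{∂V} F · n dS = ∭_V (∇ · F) dV.

Compute the divergence:
    ∇ · F = ∂F_x/∂x + ∂F_y/∂y + ∂F_z/∂z = 14 + 14 + 28 = 56.

In spherical coordinates, x = ρ sin(φ) cos(θ), y = ρ sin(φ) sin(θ), z = ρ cos(φ), dV = ρ^2 sin(φ) dρ dφ dθ, with 0 ≤ ρ ≤ 1, 0 ≤ φ ≤ π, 0 ≤ θ ≤ 2π.

The integrand, after substitution and multiplying by the volume element, becomes (56) · ρ^2 sin(φ), so

    ∭_V (∇·F) dV = ∫_0^{2π} ∫_0^{π} ∫_0^{1} (56) · ρ^2 sin(φ) dρ dφ dθ.

Inner (ρ from 0 to 1): 56sin(φ)/3.
Middle (φ from 0 to π): 112/3.
Outer (θ from 0 to 2π): 224π/3.

Therefore ∯_{∂V} F · n dS = 224π/3.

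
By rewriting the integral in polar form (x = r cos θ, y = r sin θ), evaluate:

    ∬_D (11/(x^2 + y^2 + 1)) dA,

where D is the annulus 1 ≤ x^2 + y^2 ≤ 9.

The region D is 1 ≤ r ≤ 3, 0 ≤ θ ≤ 2π in polar coordinates, where x = r cos(θ), y = r sin(θ), and dA = r dr dθ.

Under the substitution, the integrand becomes 11/(r^2 + 1), so

    ∬_D (11/(x^2 + y^2 + 1)) dA = ∫_{0}^{2π} ∫_{1}^{3} (11/(r^2 + 1)) · r dr dθ.

Inner integral (in r): ∫_{1}^{3} (11/(r^2 + 1)) · r dr = 11log(5)/2.

Outer integral (in θ): ∫_{0}^{2π} (11log(5)/2) dθ = 11π log(5).

Therefore ∬_D (11/(x^2 + y^2 + 1)) dA = 11π log(5).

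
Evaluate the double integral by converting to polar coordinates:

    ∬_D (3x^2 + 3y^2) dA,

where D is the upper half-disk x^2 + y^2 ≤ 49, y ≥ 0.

The region D is 0 ≤ r ≤ 7, 0 ≤ θ ≤ π in polar coordinates, where x = r cos(θ), y = r sin(θ), and dA = r dr dθ.

Under the substitution, the integrand becomes 3r^2, so

    ∬_D (3x^2 + 3y^2) dA = ∫_{0}^{π} ∫_{0}^{7} (3r^2) · r dr dθ.

Inner integral (in r): ∫_{0}^{7} (3r^2) · r dr = 7203/4.

Outer integral (in θ): ∫_{0}^{π} (7203/4) dθ = 7203π/4.

Therefore ∬_D (3x^2 + 3y^2) dA = 7203π/4.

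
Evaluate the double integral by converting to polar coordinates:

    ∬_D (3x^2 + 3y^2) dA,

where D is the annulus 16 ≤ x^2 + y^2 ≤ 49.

The region D is 4 ≤ r ≤ 7, 0 ≤ θ ≤ 2π in polar coordinates, where x = r cos(θ), y = r sin(θ), and dA = r dr dθ.

Under the substitution, the integrand becomes 3r^2, so

    ∬_D (3x^2 + 3y^2) dA = ∫_{0}^{2π} ∫_{4}^{7} (3r^2) · r dr dθ.

Inner integral (in r): ∫_{4}^{7} (3r^2) · r dr = 6435/4.

Outer integral (in θ): ∫_{0}^{2π} (6435/4) dθ = 6435π/2.

Therefore ∬_D (3x^2 + 3y^2) dA = 6435π/2.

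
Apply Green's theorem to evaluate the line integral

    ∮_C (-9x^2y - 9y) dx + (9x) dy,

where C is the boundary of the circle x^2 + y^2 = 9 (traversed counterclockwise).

Green's theorem converts the closed line integral into a double integral over the enclosed region D:

    ∮_C P dx + Q dy = ∬_D (∂Q/∂x - ∂P/∂y) dA.

Here P = -9x^2y - 9y, Q = 9x, so

    ∂Q/∂x = 9,    ∂P/∂y = -9x^2 - 9,
    ∂Q/∂x - ∂P/∂y = 9x^2 + 18.

D is the region x^2 + y^2 ≤ 9. Evaluating the double integral:

In polar coordinates (x = r cos θ, y = r sin θ, dA = r dr dθ) the integrand becomes 9r^2cos(θ)^2 + 18, so

    ∬_D (9x^2 + 18) dA = ∫_0^{2π} ∫_0^{3} (9r^2cos(θ)^2 + 18) · r dr dθ.

Inner (r from 0 to 3): 729cos(θ)^2/4 + 81.
Outer (θ from 0 to 2π): 1377π/4.

Therefore ∮_C P dx + Q dy = 1377π/4.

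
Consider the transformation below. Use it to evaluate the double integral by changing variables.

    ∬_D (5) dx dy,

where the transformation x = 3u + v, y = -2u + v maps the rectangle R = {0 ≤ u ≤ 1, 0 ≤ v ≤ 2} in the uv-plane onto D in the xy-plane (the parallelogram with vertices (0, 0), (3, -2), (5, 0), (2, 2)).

Compute the Jacobian determinant of (x, y) with respect to (u, v):

    ∂(x,y)/∂(u,v) = | 3  1 | = (3)(1) - (1)(-2) = 5.
                   | -2  1 |

Its absolute value is |J| = 5 (the area scaling factor).

Substituting x = 3u + v, y = -2u + v into the integrand,

    5 → 5,

so the integral becomes

    ∬_R (5) · |J| du dv = ∫_0^1 ∫_0^2 (25) dv du.

Inner (v): 50.
Outer (u): 50.

Therefore ∬_D (5) dx dy = 50.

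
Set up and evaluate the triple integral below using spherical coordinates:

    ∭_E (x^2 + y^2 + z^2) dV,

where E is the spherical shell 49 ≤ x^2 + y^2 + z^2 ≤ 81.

In spherical coordinates, x = ρ sin(φ) cos(θ), y = ρ sin(φ) sin(θ), z = ρ cos(φ), and dV = ρ^2 sin(φ) dρ dφ dθ.

The integrand becomes ρ^2, so

    ∭_E (x^2 + y^2 + z^2) dV = ∫_{0}^{2π} ∫_{0}^{π} ∫_{7}^{9} (ρ^2) · ρ^2 sin(φ) dρ dφ dθ.

Inner (ρ): 42242sin(φ)/5.
Middle (φ): 84484/5.
Outer (θ): 168968π/5.

Therefore the triple integral equals 168968π/5.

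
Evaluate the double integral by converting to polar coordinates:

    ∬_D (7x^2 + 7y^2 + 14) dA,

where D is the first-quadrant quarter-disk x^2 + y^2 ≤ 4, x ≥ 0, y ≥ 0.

The region D is 0 ≤ r ≤ 2, 0 ≤ θ ≤ π/2 in polar coordinates, where x = r cos(θ), y = r sin(θ), and dA = r dr dθ.

Under the substitution, the integrand becomes 7r^2 + 14, so

    ∬_D (7x^2 + 7y^2 + 14) dA = ∫_{0}^{π/2} ∫_{0}^{2} (7r^2 + 14) · r dr dθ.

Inner integral (in r): ∫_{0}^{2} (7r^2 + 14) · r dr = 56.

Outer integral (in θ): ∫_{0}^{π/2} (56) dθ = 28π.

Therefore ∬_D (7x^2 + 7y^2 + 14) dA = 28π.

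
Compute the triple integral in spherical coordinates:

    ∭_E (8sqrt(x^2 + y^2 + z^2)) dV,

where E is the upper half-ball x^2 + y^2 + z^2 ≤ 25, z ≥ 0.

In spherical coordinates, x = ρ sin(φ) cos(θ), y = ρ sin(φ) sin(θ), z = ρ cos(φ), and dV = ρ^2 sin(φ) dρ dφ dθ.

The integrand becomes 8ρ, so

    ∭_E (8sqrt(x^2 + y^2 + z^2)) dV = ∫_{0}^{2π} ∫_{0}^{π/2} ∫_{0}^{5} (8ρ) · ρ^2 sin(φ) dρ dφ dθ.

Inner (ρ): 1250sin(φ).
Middle (φ): 1250.
Outer (θ): 2500π.

Therefore the triple integral equals 2500π.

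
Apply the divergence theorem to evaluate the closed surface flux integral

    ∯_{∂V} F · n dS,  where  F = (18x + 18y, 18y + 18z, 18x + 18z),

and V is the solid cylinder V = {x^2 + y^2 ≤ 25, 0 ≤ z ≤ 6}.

By the divergence theorem,

    ∯_{∂V} F · n dS = ∭_V (∇ · F) dV.

Compute the divergence:
    ∇ · F = ∂F_x/∂x + ∂F_y/∂y + ∂F_z/∂z = 18 + 18 + 18 = 54.

In cylindrical coordinates, x = r cos(θ), y = r sin(θ), z = z, dV = r dr dθ dz, with 0 ≤ r ≤ 5, 0 ≤ θ ≤ 2π, 0 ≤ z ≤ 6.

The integrand, after substitution and multiplying by the volume element, becomes (54) · r, so

    ∭_V (∇·F) dV = ∫_0^{2π} ∫_0^{5} ∫_0^{6} (54) · r dz dr dθ.

Inner (z from 0 to 6): 324r.
Middle (r from 0 to 5): 4050.
Outer (θ from 0 to 2π): 8100π.

Therefore ∯_{∂V} F · n dS = 8100π.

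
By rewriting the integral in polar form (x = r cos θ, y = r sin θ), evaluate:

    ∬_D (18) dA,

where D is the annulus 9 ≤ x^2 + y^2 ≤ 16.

The region D is 3 ≤ r ≤ 4, 0 ≤ θ ≤ 2π in polar coordinates, where x = r cos(θ), y = r sin(θ), and dA = r dr dθ.

Under the substitution, the integrand becomes 18, so

    ∬_D (18) dA = ∫_{0}^{2π} ∫_{3}^{4} (18) · r dr dθ.

Inner integral (in r): ∫_{3}^{4} (18) · r dr = 63.

Outer integral (in θ): ∫_{0}^{2π} (63) dθ = 126π.

Therefore ∬_D (18) dA = 126π.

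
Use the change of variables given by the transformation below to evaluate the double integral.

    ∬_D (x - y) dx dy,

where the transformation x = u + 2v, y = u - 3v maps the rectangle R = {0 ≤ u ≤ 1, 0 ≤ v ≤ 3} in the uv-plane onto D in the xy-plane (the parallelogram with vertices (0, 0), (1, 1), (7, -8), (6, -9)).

Compute the Jacobian determinant of (x, y) with respect to (u, v):

    ∂(x,y)/∂(u,v) = | 1  2 | = (1)(-3) - (2)(1) = -5.
                   | 1  -3 |

Its absolute value is |J| = 5 (the area scaling factor).

Substituting x = u + 2v, y = u - 3v into the integrand,

    x - y → 5v,

so the integral becomes

    ∬_R (5v) · |J| du dv = ∫_0^1 ∫_0^3 (25v) dv du.

Inner (v): 225/2.
Outer (u): 225/2.

Therefore ∬_D (x - y) dx dy = 225/2.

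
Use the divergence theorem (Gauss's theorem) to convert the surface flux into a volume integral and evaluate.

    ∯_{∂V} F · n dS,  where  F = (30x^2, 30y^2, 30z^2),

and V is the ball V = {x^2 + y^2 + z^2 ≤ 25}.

By the divergence theorem,

    ∯_{∂V} F · n dS = ∭_V (∇ · F) dV.

Compute the divergence:
    ∇ · F = ∂F_x/∂x + ∂F_y/∂y + ∂F_z/∂z = 60x + 60y + 60z.

In spherical coordinates, x = ρ sin(φ) cos(θ), y = ρ sin(φ) sin(θ), z = ρ cos(φ), dV = ρ^2 sin(φ) dρ dφ dθ, with 0 ≤ ρ ≤ 5, 0 ≤ φ ≤ π, 0 ≤ θ ≤ 2π.

The integrand, after substitution and multiplying by the volume element, becomes (60ρ (sqrt(2)sin(φ)sin(θ + π/4) + cos(φ))) · ρ^2 sin(φ), so

    ∭_V (∇·F) dV = ∫_0^{2π} ∫_0^{π} ∫_0^{5} (60ρ (sqrt(2)sin(φ)sin(θ + π/4) + cos(φ))) · ρ^2 sin(φ) dρ dφ dθ.

Inner (ρ from 0 to 5): 9375(sqrt(2)sin(φ)sin(θ + π/4) + cos(φ))sin(φ).
Middle (φ from 0 to π): 9375sqrt(2)π sin(θ + π/4)/2.
Outer (θ from 0 to 2π): 0.

Therefore ∯_{∂V} F · n dS = 0.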